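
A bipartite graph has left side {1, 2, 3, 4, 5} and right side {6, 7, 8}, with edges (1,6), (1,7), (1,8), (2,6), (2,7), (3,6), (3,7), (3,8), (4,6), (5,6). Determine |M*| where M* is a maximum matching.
3 (matching: (1,8), (2,7), (3,6); upper bound min(|L|,|R|) = min(5,3) = 3)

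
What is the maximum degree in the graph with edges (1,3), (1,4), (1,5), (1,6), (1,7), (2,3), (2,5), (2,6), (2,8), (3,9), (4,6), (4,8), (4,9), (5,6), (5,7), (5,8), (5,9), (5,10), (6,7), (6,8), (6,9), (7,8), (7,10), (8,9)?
7 (attained at vertices 5, 6)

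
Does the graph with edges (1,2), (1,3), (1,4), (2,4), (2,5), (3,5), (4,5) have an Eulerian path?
No (4 vertices have odd degree: {1, 2, 4, 5}; Eulerian path requires 0 or 2)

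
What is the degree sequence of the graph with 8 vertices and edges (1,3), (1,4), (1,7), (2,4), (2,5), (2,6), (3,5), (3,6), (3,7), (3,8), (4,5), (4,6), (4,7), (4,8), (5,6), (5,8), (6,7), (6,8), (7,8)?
[6, 6, 5, 5, 5, 5, 3, 3] (degrees: deg(1)=3, deg(2)=3, deg(3)=5, deg(4)=6, deg(5)=5, deg(6)=6, deg(7)=5, deg(8)=5)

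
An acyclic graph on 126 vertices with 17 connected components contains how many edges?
109 (Each of the 17 component trees on V_i vertices has V_i - 1 edges; summing gives V - C = 126 - 17 = 109)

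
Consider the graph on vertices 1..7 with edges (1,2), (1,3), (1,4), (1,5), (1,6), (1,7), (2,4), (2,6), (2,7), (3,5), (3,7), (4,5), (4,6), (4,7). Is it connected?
Yes (BFS from 1 visits [1, 2, 3, 4, 5, 6, 7] — all 7 vertices reached)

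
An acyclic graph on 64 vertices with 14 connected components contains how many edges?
50 (Each of the 14 component trees on V_i vertices has V_i - 1 edges; summing gives V - C = 64 - 14 = 50)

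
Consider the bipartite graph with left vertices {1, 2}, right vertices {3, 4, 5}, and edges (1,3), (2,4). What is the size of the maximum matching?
2 (matching: (1,3), (2,4); upper bound min(|L|,|R|) = min(2,3) = 2)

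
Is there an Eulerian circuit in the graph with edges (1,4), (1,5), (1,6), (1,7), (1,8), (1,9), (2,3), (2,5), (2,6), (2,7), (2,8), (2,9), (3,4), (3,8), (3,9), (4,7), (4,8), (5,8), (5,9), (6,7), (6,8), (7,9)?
No (2 vertices have odd degree: {7, 9}; Eulerian circuit requires 0)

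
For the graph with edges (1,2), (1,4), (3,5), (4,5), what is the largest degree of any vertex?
2 (attained at vertices 1, 4, 5)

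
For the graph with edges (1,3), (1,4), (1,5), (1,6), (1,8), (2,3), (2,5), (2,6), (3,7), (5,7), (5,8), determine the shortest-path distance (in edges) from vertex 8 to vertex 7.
2 (path: 8 -> 5 -> 7, 2 edges)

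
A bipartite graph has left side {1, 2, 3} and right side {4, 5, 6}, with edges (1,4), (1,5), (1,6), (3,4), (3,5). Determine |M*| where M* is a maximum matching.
2 (matching: (1,6), (3,5); upper bound min(|L|,|R|) = min(3,3) = 3)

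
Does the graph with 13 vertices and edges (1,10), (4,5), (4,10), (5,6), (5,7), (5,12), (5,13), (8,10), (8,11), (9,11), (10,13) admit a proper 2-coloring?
Yes. Partition: {1, 2, 3, 4, 6, 7, 8, 9, 12, 13}, {5, 10, 11}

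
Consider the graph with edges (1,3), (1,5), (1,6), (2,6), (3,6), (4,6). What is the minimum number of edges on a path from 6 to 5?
2 (path: 6 -> 1 -> 5, 2 edges)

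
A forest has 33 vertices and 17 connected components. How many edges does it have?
16 (Each of the 17 component trees on V_i vertices has V_i - 1 edges; summing gives V - C = 33 - 17 = 16)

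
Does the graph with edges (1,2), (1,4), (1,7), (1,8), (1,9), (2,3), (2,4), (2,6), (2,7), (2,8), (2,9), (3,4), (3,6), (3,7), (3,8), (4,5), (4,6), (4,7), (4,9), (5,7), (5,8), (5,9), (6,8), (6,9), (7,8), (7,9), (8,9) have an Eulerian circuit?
No (8 vertices have odd degree: {1, 2, 3, 4, 6, 7, 8, 9}; Eulerian circuit requires 0)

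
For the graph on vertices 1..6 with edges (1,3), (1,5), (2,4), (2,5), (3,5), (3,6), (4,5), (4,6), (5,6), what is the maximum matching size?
3 (matching: (1,5), (2,4), (3,6); upper bound floor(n/2) = floor(6/2) = 3)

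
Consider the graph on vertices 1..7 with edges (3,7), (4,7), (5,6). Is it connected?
No, it has 4 components: {1}, {2}, {3, 4, 7}, {5, 6}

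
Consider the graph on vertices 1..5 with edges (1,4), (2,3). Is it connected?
No, it has 3 components: {1, 4}, {2, 3}, {5}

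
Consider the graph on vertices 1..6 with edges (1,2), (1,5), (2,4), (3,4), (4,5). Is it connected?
No, it has 2 components: {1, 2, 3, 4, 5}, {6}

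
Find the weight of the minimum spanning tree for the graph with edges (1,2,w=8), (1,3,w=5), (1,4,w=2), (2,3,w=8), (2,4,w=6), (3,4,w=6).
13 (MST edges: (1,3,w=5), (1,4,w=2), (2,4,w=6); sum of weights 5 + 2 + 6 = 13)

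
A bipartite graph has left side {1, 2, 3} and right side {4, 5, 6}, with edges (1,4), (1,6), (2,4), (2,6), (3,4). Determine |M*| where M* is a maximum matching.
2 (matching: (1,6), (2,4); upper bound min(|L|,|R|) = min(3,3) = 3)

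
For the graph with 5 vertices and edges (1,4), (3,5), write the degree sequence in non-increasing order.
[1, 1, 1, 1, 0] (degrees: deg(1)=1, deg(2)=0, deg(3)=1, deg(4)=1, deg(5)=1)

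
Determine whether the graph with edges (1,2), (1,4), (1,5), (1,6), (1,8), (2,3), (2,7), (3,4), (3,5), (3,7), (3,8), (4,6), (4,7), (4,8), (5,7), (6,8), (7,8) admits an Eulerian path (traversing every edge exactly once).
No (8 vertices have odd degree: {1, 2, 3, 4, 5, 6, 7, 8}; Eulerian path requires 0 or 2)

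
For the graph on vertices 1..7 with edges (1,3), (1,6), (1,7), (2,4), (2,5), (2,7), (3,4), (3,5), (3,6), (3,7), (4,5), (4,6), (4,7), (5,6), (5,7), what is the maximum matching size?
3 (matching: (1,6), (3,5), (4,7); upper bound floor(n/2) = floor(7/2) = 3)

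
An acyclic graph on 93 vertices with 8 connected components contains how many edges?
85 (Each of the 8 component trees on V_i vertices has V_i - 1 edges; summing gives V - C = 93 - 8 = 85)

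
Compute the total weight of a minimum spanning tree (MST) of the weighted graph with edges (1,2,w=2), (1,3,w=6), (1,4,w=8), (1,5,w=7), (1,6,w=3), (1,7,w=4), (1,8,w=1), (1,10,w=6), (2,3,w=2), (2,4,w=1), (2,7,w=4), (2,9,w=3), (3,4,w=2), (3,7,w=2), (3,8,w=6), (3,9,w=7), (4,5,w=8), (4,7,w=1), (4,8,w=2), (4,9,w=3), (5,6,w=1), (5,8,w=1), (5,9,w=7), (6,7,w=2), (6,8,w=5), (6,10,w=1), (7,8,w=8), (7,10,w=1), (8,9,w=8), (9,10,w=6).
12 (MST edges: (1,8,w=1), (2,3,w=2), (2,4,w=1), (2,9,w=3), (4,7,w=1), (5,6,w=1), (5,8,w=1), (6,10,w=1), (7,10,w=1); sum of weights 1 + 2 + 1 + 3 + 1 + 1 + 1 + 1 + 1 = 12)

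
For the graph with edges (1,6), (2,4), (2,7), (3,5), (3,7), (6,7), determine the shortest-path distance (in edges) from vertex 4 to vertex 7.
2 (path: 4 -> 2 -> 7, 2 edges)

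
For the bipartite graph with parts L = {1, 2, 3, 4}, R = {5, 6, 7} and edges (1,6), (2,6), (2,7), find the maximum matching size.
2 (matching: (1,6), (2,7); upper bound min(|L|,|R|) = min(4,3) = 3)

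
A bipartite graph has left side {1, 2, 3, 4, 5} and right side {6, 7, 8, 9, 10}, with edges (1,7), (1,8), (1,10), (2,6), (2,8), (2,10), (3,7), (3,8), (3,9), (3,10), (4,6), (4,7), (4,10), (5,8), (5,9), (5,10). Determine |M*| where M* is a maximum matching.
5 (matching: (1,10), (2,8), (3,7), (4,6), (5,9); upper bound min(|L|,|R|) = min(5,5) = 5)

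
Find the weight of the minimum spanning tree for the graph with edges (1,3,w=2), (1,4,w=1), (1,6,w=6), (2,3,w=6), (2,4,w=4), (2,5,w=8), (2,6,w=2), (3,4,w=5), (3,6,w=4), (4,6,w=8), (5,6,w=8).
17 (MST edges: (1,3,w=2), (1,4,w=1), (2,4,w=4), (2,5,w=8), (2,6,w=2); sum of weights 2 + 1 + 4 + 8 + 2 = 17)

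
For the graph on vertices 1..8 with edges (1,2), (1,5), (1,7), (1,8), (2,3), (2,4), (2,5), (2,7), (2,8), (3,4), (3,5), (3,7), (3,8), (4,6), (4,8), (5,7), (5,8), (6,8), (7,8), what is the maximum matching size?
4 (matching: (1,8), (2,5), (3,7), (4,6); upper bound floor(n/2) = floor(8/2) = 4)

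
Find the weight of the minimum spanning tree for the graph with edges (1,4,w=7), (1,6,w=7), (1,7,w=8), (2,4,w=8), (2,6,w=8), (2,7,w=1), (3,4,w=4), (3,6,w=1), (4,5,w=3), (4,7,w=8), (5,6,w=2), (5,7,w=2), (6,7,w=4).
16 (MST edges: (1,4,w=7), (2,7,w=1), (3,6,w=1), (4,5,w=3), (5,6,w=2), (5,7,w=2); sum of weights 7 + 1 + 1 + 3 + 2 + 2 = 16)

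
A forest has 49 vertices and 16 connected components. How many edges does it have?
33 (Each of the 16 component trees on V_i vertices has V_i - 1 edges; summing gives V - C = 49 - 16 = 33)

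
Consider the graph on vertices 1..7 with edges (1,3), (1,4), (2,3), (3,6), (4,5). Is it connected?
No, it has 2 components: {1, 2, 3, 4, 5, 6}, {7}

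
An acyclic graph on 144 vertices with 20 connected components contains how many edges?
124 (Each of the 20 component trees on V_i vertices has V_i - 1 edges; summing gives V - C = 144 - 20 = 124)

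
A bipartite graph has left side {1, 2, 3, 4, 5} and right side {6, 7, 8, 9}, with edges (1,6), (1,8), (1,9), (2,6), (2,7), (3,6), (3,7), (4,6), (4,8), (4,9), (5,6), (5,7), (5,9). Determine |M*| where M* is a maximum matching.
4 (matching: (1,9), (2,7), (3,6), (4,8); upper bound min(|L|,|R|) = min(5,4) = 4)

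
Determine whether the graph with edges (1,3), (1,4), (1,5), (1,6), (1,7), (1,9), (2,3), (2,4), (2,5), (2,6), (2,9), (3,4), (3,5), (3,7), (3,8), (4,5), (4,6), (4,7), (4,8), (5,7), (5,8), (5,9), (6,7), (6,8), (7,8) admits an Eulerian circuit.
No (6 vertices have odd degree: {2, 4, 5, 6, 8, 9}; Eulerian circuit requires 0)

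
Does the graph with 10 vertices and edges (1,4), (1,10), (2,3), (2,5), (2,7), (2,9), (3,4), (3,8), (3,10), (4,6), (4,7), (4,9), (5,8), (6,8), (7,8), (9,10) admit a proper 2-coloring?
Yes. Partition: {1, 3, 5, 6, 7, 9}, {2, 4, 8, 10}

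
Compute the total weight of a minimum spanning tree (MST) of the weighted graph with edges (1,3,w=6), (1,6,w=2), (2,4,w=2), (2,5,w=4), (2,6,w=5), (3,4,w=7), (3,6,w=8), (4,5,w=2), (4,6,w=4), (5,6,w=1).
13 (MST edges: (1,3,w=6), (1,6,w=2), (2,4,w=2), (4,5,w=2), (5,6,w=1); sum of weights 6 + 2 + 2 + 2 + 1 = 13)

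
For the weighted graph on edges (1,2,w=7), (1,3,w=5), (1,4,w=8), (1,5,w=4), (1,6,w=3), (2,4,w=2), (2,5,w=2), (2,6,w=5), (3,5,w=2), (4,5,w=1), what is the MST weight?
12 (MST edges: (1,5,w=4), (1,6,w=3), (2,4,w=2), (3,5,w=2), (4,5,w=1); sum of weights 4 + 3 + 2 + 2 + 1 = 12)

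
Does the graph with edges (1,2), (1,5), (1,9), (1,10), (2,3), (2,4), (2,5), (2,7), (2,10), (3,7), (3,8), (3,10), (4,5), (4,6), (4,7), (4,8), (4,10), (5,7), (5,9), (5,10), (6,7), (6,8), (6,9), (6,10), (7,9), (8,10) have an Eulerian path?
Yes (the graph is connected and exactly 2 vertices have odd degree: {6, 10}; any Eulerian path must start and end at those)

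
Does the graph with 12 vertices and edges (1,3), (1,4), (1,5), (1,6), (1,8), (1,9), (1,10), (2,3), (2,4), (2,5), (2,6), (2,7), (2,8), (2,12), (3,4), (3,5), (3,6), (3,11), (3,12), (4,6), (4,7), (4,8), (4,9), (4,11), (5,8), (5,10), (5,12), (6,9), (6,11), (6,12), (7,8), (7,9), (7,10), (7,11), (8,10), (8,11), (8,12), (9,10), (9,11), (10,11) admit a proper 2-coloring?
No (odd cycle of length 3: 10 -> 1 -> 8 -> 10)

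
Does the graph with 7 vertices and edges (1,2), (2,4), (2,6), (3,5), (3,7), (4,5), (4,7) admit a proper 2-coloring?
Yes. Partition: {1, 3, 4, 6}, {2, 5, 7}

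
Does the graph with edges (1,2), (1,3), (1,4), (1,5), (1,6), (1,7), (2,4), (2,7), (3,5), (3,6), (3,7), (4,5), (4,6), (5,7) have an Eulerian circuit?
No (2 vertices have odd degree: {2, 6}; Eulerian circuit requires 0)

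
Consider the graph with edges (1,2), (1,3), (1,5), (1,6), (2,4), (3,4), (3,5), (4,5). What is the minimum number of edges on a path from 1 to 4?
2 (path: 1 -> 3 -> 4, 2 edges)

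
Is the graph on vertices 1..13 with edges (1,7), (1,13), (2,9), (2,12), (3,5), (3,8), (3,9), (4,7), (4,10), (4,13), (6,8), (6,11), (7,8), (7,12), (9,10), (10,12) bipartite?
Yes. Partition: {1, 4, 5, 8, 9, 11, 12}, {2, 3, 6, 7, 10, 13}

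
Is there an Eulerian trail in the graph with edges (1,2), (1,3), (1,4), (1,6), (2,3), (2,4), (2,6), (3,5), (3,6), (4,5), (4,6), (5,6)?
Yes (the graph is connected and exactly 2 vertices have odd degree: {5, 6}; any Eulerian path must start and end at those)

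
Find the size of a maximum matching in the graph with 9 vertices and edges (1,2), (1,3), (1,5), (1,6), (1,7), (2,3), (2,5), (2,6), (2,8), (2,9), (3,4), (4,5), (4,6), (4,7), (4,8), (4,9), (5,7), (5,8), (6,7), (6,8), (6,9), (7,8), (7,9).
4 (matching: (1,7), (2,6), (4,9), (5,8); upper bound floor(n/2) = floor(9/2) = 4)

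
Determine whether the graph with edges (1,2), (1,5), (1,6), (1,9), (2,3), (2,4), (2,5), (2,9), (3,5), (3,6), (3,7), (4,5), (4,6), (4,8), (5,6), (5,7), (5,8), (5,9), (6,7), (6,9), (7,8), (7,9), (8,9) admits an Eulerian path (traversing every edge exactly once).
Yes (the graph is connected and exactly 2 vertices have odd degree: {2, 7}; any Eulerian path must start and end at those)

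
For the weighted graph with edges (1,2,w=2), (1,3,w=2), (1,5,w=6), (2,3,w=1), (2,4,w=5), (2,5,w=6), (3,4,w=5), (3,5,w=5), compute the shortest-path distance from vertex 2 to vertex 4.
5 (path: 2 -> 4; weights 5 = 5)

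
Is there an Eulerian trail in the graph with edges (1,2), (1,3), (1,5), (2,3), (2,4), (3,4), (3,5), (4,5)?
No (4 vertices have odd degree: {1, 2, 4, 5}; Eulerian path requires 0 or 2)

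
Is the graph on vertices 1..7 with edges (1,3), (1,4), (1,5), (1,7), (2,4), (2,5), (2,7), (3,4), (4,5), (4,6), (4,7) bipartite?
No (odd cycle of length 3: 5 -> 1 -> 4 -> 5)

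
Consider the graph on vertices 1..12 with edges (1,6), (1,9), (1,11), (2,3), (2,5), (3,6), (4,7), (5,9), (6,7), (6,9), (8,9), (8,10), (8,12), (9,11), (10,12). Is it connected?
Yes (BFS from 1 visits [1, 6, 9, 11, 3, 7, 5, 8, 2, 4, 10, 12] — all 12 vertices reached)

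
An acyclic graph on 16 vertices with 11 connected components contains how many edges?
5 (Each of the 11 component trees on V_i vertices has V_i - 1 edges; summing gives V - C = 16 - 11 = 5)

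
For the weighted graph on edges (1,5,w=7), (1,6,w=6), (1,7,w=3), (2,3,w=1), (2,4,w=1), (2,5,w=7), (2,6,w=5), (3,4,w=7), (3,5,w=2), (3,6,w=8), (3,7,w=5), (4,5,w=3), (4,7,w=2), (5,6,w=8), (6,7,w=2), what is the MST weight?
11 (MST edges: (1,7,w=3), (2,3,w=1), (2,4,w=1), (3,5,w=2), (4,7,w=2), (6,7,w=2); sum of weights 3 + 1 + 1 + 2 + 2 + 2 = 11)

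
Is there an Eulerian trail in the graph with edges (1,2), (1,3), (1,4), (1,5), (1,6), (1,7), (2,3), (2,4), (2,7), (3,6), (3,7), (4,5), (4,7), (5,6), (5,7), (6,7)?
Yes — and in fact it has an Eulerian circuit (the graph is connected and all 7 vertices have even degree)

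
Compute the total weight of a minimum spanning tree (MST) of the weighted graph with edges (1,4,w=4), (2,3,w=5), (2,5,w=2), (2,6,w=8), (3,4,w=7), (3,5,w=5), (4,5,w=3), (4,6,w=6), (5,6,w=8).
20 (MST edges: (1,4,w=4), (2,3,w=5), (2,5,w=2), (4,5,w=3), (4,6,w=6); sum of weights 4 + 5 + 2 + 3 + 6 = 20)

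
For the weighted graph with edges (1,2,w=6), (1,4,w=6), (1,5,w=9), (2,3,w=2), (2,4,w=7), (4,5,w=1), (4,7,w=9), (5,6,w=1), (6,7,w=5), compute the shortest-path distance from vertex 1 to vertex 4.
6 (path: 1 -> 4; weights 6 = 6)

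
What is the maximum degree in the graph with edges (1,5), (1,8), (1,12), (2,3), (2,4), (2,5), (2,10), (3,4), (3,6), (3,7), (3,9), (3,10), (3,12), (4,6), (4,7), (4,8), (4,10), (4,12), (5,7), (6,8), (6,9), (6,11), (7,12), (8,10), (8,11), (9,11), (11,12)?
7 (attained at vertices 3, 4)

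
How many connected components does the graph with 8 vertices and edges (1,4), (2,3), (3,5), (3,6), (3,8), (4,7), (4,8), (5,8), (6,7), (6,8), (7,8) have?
1 (components: {1, 2, 3, 4, 5, 6, 7, 8})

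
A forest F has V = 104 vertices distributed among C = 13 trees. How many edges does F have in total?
91 (Each of the 13 component trees on V_i vertices has V_i - 1 edges; summing gives V - C = 104 - 13 = 91)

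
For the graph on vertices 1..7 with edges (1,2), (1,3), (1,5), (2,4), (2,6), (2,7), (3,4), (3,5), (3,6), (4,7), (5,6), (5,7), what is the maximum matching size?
3 (matching: (1,5), (2,7), (3,6); upper bound floor(n/2) = floor(7/2) = 3)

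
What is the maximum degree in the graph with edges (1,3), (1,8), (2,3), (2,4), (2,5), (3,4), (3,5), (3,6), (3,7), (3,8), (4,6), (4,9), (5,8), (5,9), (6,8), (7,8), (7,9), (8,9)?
7 (attained at vertex 3)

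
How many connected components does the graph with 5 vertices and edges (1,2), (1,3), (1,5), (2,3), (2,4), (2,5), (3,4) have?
1 (components: {1, 2, 3, 4, 5})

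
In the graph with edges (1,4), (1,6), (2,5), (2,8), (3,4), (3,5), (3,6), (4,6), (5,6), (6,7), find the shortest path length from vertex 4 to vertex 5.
2 (path: 4 -> 3 -> 5, 2 edges)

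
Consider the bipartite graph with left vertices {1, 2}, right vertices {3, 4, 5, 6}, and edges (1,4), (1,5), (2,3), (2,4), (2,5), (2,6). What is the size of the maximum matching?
2 (matching: (1,5), (2,6); upper bound min(|L|,|R|) = min(2,4) = 2)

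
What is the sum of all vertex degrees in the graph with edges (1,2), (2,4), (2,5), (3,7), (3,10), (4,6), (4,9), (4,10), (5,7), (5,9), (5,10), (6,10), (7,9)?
26 (handshake: sum of degrees = 2|E| = 2 x 13 = 26)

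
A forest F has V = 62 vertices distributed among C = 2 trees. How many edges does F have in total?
60 (Each of the 2 component trees on V_i vertices has V_i - 1 edges; summing gives V - C = 62 - 2 = 60)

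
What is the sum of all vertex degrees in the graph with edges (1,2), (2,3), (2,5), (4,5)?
8 (handshake: sum of degrees = 2|E| = 2 x 4 = 8)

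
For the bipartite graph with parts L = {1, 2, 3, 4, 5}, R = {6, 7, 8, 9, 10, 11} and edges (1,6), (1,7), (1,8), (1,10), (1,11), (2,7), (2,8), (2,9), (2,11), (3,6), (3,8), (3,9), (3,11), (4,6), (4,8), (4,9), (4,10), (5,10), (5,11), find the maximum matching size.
5 (matching: (1,11), (2,7), (3,8), (4,9), (5,10); upper bound min(|L|,|R|) = min(5,6) = 5)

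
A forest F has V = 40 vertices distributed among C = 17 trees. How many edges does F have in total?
23 (Each of the 17 component trees on V_i vertices has V_i - 1 edges; summing gives V - C = 40 - 17 = 23)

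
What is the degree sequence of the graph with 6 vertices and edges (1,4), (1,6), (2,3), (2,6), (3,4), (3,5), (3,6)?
[4, 3, 2, 2, 2, 1] (degrees: deg(1)=2, deg(2)=2, deg(3)=4, deg(4)=2, deg(5)=1, deg(6)=3)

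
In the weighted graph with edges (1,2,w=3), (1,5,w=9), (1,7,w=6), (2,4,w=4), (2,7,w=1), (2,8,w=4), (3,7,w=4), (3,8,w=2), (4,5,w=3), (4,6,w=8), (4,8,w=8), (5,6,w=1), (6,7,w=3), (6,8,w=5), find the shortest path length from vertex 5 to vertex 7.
4 (path: 5 -> 6 -> 7; weights 1 + 3 = 4)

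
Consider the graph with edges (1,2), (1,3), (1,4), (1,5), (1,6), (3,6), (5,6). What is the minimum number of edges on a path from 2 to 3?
2 (path: 2 -> 1 -> 3, 2 edges)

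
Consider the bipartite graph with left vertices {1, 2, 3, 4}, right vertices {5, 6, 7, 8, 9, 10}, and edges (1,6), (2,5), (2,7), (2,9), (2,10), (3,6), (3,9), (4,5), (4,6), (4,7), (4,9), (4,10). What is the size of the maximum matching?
4 (matching: (1,6), (2,10), (3,9), (4,7); upper bound min(|L|,|R|) = min(4,6) = 4)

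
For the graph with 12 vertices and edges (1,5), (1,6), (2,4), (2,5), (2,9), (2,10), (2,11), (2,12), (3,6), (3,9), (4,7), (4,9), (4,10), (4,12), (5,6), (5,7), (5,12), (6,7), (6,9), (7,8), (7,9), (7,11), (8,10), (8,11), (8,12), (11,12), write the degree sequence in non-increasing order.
[6, 6, 5, 5, 5, 5, 5, 4, 4, 3, 2, 2] (degrees: deg(1)=2, deg(2)=6, deg(3)=2, deg(4)=5, deg(5)=5, deg(6)=5, deg(7)=6, deg(8)=4, deg(9)=5, deg(10)=3, deg(11)=4, deg(12)=5)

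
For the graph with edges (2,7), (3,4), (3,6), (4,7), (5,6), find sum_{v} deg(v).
10 (handshake: sum of degrees = 2|E| = 2 x 5 = 10)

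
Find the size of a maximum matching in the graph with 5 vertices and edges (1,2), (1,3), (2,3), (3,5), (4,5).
2 (matching: (1,3), (4,5); upper bound floor(n/2) = floor(5/2) = 2)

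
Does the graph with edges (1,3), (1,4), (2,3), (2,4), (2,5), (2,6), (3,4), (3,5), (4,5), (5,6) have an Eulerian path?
Yes — and in fact it has an Eulerian circuit (the graph is connected and all 6 vertices have even degree)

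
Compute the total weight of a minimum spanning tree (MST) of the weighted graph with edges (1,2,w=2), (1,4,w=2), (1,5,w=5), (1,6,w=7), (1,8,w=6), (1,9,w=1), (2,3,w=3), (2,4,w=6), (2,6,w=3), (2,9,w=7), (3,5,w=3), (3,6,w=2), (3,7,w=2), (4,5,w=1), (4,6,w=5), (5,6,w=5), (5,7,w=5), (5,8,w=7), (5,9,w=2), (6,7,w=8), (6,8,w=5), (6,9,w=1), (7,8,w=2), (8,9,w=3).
13 (MST edges: (1,2,w=2), (1,4,w=2), (1,9,w=1), (3,6,w=2), (3,7,w=2), (4,5,w=1), (6,9,w=1), (7,8,w=2); sum of weights 2 + 2 + 1 + 2 + 2 + 1 + 1 + 2 = 13)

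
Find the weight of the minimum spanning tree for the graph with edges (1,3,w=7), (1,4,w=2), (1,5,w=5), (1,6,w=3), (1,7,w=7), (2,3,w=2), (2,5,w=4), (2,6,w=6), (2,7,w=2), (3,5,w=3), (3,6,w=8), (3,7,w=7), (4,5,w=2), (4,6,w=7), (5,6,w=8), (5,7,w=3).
14 (MST edges: (1,4,w=2), (1,6,w=3), (2,3,w=2), (2,7,w=2), (3,5,w=3), (4,5,w=2); sum of weights 2 + 3 + 2 + 2 + 3 + 2 = 14)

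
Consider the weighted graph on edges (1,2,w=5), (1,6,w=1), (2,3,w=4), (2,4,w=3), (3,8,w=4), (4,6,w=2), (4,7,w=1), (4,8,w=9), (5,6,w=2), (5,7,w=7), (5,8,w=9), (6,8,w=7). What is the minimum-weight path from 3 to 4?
7 (path: 3 -> 2 -> 4; weights 4 + 3 = 7)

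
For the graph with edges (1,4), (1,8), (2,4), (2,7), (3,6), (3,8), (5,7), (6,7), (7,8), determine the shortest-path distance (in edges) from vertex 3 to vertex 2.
3 (path: 3 -> 8 -> 7 -> 2, 3 edges)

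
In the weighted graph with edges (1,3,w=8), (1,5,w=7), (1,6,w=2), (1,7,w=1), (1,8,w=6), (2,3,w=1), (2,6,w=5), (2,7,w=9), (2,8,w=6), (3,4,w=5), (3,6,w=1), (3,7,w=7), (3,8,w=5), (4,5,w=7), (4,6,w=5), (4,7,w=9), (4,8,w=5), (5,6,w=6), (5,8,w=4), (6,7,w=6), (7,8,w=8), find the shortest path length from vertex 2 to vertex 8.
6 (path: 2 -> 8; weights 6 = 6)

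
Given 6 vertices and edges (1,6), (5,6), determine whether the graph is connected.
No, it has 4 components: {1, 5, 6}, {2}, {3}, {4}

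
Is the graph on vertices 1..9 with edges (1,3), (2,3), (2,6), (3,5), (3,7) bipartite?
Yes. Partition: {1, 2, 4, 5, 7, 8, 9}, {3, 6}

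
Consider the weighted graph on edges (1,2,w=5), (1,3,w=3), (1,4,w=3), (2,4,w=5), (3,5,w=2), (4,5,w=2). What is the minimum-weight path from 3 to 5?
2 (path: 3 -> 5; weights 2 = 2)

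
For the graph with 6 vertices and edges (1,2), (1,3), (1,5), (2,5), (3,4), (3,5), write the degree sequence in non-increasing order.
[3, 3, 3, 2, 1, 0] (degrees: deg(1)=3, deg(2)=2, deg(3)=3, deg(4)=1, deg(5)=3, deg(6)=0)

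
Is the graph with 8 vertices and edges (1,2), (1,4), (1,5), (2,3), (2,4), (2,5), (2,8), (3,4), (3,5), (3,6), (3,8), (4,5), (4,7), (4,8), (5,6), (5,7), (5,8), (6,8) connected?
Yes (BFS from 1 visits [1, 2, 4, 5, 3, 8, 7, 6] — all 8 vertices reached)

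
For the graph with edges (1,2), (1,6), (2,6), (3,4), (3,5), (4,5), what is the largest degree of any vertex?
2 (attained at vertices 1, 2, 3, 4, 5, 6)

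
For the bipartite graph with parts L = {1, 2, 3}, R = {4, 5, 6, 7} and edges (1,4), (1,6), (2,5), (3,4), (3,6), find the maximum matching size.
3 (matching: (1,6), (2,5), (3,4); upper bound min(|L|,|R|) = min(3,4) = 3)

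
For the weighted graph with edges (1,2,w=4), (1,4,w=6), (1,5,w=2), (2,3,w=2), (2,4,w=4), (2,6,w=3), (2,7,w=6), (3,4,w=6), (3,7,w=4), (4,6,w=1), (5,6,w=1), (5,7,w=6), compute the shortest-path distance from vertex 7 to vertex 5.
6 (path: 7 -> 5; weights 6 = 6)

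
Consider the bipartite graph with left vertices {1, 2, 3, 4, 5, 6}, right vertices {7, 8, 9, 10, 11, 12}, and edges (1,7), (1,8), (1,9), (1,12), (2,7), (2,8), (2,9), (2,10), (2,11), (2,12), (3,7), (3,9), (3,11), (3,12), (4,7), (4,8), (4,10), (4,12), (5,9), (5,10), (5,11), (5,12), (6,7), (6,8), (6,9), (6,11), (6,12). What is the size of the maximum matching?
6 (matching: (1,12), (2,11), (3,9), (4,7), (5,10), (6,8); upper bound min(|L|,|R|) = min(6,6) = 6)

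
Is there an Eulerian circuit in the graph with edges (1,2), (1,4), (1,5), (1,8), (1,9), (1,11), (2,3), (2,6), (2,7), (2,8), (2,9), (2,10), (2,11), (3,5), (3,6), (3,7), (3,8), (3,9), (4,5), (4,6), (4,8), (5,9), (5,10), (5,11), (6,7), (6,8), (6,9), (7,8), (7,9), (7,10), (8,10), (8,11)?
Yes (the graph is connected and all 11 vertices have even degree)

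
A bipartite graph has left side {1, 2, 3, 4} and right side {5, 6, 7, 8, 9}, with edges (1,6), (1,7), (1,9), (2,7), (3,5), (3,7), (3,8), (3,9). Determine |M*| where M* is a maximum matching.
3 (matching: (1,9), (2,7), (3,8); upper bound min(|L|,|R|) = min(4,5) = 4)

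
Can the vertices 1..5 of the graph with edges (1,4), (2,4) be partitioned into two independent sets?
Yes. Partition: {1, 2, 3, 5}, {4}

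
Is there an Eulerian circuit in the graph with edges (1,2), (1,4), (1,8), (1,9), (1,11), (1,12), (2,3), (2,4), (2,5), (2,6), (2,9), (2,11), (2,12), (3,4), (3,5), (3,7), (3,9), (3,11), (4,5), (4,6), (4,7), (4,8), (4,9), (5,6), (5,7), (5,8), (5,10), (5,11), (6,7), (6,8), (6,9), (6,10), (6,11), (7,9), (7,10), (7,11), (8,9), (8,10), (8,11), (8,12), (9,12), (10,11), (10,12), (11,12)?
No (2 vertices have odd degree: {7, 11}; Eulerian circuit requires 0)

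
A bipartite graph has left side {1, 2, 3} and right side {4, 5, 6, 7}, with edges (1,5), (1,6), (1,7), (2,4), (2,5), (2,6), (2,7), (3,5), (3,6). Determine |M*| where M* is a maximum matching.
3 (matching: (1,7), (2,6), (3,5); upper bound min(|L|,|R|) = min(3,4) = 3)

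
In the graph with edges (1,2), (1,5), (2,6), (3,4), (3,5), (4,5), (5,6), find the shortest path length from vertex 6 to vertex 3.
2 (path: 6 -> 5 -> 3, 2 edges)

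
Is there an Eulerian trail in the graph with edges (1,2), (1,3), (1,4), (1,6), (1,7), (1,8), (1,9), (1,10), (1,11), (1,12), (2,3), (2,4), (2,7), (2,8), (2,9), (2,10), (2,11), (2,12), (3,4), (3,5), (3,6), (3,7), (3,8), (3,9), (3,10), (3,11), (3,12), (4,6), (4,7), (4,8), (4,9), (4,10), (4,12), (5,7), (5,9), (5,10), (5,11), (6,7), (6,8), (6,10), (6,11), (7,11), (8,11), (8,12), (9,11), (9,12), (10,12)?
No (10 vertices have odd degree: {2, 3, 4, 5, 6, 7, 8, 9, 10, 12}; Eulerian path requires 0 or 2)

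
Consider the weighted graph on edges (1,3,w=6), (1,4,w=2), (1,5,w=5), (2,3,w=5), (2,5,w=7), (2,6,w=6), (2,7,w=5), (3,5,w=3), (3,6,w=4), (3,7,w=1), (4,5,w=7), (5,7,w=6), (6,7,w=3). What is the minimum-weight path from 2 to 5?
7 (path: 2 -> 5; weights 7 = 7)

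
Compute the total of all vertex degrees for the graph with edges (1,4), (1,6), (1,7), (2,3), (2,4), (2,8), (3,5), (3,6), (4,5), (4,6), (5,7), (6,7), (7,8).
26 (handshake: sum of degrees = 2|E| = 2 x 13 = 26)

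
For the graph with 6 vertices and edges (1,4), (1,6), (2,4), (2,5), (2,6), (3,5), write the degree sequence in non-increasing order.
[3, 2, 2, 2, 2, 1] (degrees: deg(1)=2, deg(2)=3, deg(3)=1, deg(4)=2, deg(5)=2, deg(6)=2)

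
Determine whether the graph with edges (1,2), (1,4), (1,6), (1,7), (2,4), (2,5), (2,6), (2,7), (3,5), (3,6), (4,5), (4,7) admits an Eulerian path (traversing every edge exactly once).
No (4 vertices have odd degree: {2, 5, 6, 7}; Eulerian path requires 0 or 2)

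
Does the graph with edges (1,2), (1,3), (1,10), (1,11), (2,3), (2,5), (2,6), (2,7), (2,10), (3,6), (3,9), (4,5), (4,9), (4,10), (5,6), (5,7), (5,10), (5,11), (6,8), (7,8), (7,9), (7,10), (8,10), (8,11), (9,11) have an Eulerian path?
Yes (the graph is connected and exactly 2 vertices have odd degree: {4, 7}; any Eulerian path must start and end at those)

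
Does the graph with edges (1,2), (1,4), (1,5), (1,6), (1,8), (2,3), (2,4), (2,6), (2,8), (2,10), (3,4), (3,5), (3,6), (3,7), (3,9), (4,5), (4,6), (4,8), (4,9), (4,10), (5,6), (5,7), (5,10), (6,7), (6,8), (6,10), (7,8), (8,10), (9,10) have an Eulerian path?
Yes (the graph is connected and exactly 2 vertices have odd degree: {1, 9}; any Eulerian path must start and end at those)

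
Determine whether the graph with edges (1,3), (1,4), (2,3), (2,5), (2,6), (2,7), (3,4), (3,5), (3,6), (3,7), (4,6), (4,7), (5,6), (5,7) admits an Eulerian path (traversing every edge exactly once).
Yes — and in fact it has an Eulerian circuit (the graph is connected and all 7 vertices have even degree)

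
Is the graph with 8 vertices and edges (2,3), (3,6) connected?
No, it has 6 components: {1}, {2, 3, 6}, {4}, {5}, {7}, {8}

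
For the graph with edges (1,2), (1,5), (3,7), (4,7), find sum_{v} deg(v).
8 (handshake: sum of degrees = 2|E| = 2 x 4 = 8)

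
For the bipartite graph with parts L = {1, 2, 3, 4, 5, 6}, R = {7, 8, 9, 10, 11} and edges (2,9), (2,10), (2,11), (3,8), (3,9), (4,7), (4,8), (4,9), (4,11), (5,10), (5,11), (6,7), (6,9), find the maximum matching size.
5 (matching: (2,11), (3,9), (4,8), (5,10), (6,7); upper bound min(|L|,|R|) = min(6,5) = 5)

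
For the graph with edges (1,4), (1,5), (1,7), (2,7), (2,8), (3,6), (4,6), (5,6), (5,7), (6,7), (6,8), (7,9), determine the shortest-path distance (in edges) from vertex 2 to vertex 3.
3 (path: 2 -> 8 -> 6 -> 3, 3 edges)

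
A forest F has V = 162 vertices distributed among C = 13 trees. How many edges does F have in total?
149 (Each of the 13 component trees on V_i vertices has V_i - 1 edges; summing gives V - C = 162 - 13 = 149)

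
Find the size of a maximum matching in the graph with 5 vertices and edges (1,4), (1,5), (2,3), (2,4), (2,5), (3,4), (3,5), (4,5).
2 (matching: (2,3), (4,5); upper bound floor(n/2) = floor(5/2) = 2)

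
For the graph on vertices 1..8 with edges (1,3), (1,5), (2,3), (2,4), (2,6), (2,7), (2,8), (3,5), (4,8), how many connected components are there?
1 (components: {1, 2, 3, 4, 5, 6, 7, 8})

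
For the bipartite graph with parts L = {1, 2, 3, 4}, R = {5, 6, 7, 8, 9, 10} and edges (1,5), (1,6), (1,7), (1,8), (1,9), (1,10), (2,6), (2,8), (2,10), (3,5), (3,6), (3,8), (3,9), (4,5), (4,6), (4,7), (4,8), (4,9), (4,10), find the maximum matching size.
4 (matching: (1,10), (2,8), (3,9), (4,7); upper bound min(|L|,|R|) = min(4,6) = 4)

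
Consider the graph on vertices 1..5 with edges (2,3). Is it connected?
No, it has 4 components: {1}, {2, 3}, {4}, {5}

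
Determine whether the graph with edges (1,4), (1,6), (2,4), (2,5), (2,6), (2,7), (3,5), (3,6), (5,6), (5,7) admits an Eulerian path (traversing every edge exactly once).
Yes — and in fact it has an Eulerian circuit (the graph is connected and all 7 vertices have even degree)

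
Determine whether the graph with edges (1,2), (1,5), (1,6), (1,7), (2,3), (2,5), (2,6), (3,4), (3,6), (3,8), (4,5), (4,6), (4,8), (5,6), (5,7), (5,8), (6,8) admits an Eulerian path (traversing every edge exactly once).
Yes — and in fact it has an Eulerian circuit (the graph is connected and all 8 vertices have even degree)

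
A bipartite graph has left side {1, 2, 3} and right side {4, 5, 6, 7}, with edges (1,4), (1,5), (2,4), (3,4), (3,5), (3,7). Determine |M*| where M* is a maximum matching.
3 (matching: (1,5), (2,4), (3,7); upper bound min(|L|,|R|) = min(3,4) = 3)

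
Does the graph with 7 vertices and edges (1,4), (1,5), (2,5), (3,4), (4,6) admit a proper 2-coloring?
Yes. Partition: {1, 2, 3, 6, 7}, {4, 5}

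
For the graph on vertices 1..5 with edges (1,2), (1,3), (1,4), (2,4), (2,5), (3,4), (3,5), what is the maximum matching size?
2 (matching: (1,4), (3,5); upper bound floor(n/2) = floor(5/2) = 2)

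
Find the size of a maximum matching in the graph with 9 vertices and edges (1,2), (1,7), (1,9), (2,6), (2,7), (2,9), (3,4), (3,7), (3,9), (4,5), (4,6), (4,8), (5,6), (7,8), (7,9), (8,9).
4 (matching: (1,7), (3,9), (4,8), (5,6); upper bound floor(n/2) = floor(9/2) = 4)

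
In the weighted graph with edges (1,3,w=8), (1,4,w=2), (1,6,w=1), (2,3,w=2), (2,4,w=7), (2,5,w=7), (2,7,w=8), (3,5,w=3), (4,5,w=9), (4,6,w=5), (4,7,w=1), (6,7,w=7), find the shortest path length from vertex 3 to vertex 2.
2 (path: 3 -> 2; weights 2 = 2)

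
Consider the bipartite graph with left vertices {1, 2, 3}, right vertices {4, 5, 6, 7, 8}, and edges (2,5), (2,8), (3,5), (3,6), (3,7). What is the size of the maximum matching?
2 (matching: (2,8), (3,7); upper bound min(|L|,|R|) = min(3,5) = 3)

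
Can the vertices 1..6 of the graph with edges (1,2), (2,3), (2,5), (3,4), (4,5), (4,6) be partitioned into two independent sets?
Yes. Partition: {1, 3, 5, 6}, {2, 4}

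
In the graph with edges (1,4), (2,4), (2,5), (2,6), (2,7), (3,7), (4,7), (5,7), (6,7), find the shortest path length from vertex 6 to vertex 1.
3 (path: 6 -> 7 -> 4 -> 1, 3 edges)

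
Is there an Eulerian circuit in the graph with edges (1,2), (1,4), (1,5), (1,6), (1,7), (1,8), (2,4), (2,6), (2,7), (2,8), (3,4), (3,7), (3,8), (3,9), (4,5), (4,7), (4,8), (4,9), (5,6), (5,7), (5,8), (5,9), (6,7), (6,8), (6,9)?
No (2 vertices have odd degree: {2, 4}; Eulerian circuit requires 0)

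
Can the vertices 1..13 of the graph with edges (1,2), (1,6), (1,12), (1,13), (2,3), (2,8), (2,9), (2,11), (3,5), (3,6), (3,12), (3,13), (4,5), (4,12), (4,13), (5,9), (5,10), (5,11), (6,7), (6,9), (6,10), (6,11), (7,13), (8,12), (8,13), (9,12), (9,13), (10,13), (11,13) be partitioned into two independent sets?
Yes. Partition: {1, 3, 4, 7, 8, 9, 10, 11}, {2, 5, 6, 12, 13}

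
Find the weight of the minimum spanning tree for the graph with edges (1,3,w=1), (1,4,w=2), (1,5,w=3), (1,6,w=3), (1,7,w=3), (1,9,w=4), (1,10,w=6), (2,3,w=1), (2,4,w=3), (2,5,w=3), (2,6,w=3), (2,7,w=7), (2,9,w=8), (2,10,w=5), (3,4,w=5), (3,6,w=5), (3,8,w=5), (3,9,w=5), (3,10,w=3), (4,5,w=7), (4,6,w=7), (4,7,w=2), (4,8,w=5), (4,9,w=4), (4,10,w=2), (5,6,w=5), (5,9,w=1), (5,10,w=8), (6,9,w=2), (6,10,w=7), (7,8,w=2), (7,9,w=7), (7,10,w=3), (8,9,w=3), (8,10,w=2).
16 (MST edges: (1,3,w=1), (1,4,w=2), (1,5,w=3), (2,3,w=1), (4,7,w=2), (4,10,w=2), (5,9,w=1), (6,9,w=2), (7,8,w=2); sum of weights 1 + 2 + 3 + 1 + 2 + 2 + 1 + 2 + 2 = 16)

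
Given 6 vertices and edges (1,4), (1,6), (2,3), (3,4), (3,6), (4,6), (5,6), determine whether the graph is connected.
Yes (BFS from 1 visits [1, 4, 6, 3, 5, 2] — all 6 vertices reached)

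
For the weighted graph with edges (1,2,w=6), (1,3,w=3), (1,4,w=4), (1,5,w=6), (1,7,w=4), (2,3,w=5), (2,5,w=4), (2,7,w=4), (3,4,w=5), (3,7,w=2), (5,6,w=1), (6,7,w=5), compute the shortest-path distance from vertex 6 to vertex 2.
5 (path: 6 -> 5 -> 2; weights 1 + 4 = 5)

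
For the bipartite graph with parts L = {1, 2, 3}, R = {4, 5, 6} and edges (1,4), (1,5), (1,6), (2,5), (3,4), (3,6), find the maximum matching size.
3 (matching: (1,6), (2,5), (3,4); upper bound min(|L|,|R|) = min(3,3) = 3)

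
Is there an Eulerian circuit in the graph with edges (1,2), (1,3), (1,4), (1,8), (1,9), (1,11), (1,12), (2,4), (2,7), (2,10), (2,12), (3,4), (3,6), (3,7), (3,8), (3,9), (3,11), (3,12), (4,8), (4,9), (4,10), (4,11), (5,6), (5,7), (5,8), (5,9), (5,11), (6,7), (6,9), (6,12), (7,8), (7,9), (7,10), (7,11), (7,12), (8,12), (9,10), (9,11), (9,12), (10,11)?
No (10 vertices have odd degree: {1, 2, 4, 5, 6, 7, 9, 10, 11, 12}; Eulerian circuit requires 0)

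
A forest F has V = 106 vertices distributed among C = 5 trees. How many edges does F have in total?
101 (Each of the 5 component trees on V_i vertices has V_i - 1 edges; summing gives V - C = 106 - 5 = 101)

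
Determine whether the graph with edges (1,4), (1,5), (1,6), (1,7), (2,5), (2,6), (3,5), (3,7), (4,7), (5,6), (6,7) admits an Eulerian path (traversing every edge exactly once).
Yes — and in fact it has an Eulerian circuit (the graph is connected and all 7 vertices have even degree)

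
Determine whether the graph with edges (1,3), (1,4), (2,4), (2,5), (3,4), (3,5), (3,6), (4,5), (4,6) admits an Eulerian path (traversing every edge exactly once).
Yes (the graph is connected and exactly 2 vertices have odd degree: {4, 5}; any Eulerian path must start and end at those)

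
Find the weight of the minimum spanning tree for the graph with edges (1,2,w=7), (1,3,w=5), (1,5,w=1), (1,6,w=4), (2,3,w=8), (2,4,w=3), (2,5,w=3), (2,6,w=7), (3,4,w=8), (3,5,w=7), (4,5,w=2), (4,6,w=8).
15 (MST edges: (1,3,w=5), (1,5,w=1), (1,6,w=4), (2,4,w=3), (4,5,w=2); sum of weights 5 + 1 + 4 + 3 + 2 = 15)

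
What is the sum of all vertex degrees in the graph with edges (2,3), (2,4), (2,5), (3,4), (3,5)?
10 (handshake: sum of degrees = 2|E| = 2 x 5 = 10)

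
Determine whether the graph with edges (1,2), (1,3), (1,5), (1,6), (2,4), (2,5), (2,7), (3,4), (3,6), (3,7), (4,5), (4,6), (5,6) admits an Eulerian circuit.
Yes (the graph is connected and all 7 vertices have even degree)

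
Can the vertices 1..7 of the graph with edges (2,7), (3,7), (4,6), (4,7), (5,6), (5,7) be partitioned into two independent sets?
Yes. Partition: {1, 2, 3, 4, 5}, {6, 7}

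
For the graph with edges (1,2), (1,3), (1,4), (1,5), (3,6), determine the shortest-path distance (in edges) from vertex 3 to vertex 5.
2 (path: 3 -> 1 -> 5, 2 edges)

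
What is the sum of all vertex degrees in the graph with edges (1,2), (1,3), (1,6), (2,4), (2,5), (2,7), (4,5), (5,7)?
16 (handshake: sum of degrees = 2|E| = 2 x 8 = 16)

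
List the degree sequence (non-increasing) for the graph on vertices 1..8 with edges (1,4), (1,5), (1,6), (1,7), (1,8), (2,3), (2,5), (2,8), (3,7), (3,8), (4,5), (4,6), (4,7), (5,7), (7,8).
[5, 5, 4, 4, 4, 3, 3, 2] (degrees: deg(1)=5, deg(2)=3, deg(3)=3, deg(4)=4, deg(5)=4, deg(6)=2, deg(7)=5, deg(8)=4)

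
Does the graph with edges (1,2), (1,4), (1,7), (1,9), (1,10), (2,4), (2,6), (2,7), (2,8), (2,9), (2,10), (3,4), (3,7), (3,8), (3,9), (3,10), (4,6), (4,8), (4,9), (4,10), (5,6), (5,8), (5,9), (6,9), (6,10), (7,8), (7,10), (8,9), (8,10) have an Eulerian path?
No (10 vertices have odd degree: {1, 2, 3, 4, 5, 6, 7, 8, 9, 10}; Eulerian path requires 0 or 2)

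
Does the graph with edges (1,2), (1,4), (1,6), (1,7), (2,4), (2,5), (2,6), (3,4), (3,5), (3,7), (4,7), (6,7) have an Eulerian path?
Yes (the graph is connected and exactly 2 vertices have odd degree: {3, 6}; any Eulerian path must start and end at those)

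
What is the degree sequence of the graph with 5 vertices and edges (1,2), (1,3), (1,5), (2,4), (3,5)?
[3, 2, 2, 2, 1] (degrees: deg(1)=3, deg(2)=2, deg(3)=2, deg(4)=1, deg(5)=2)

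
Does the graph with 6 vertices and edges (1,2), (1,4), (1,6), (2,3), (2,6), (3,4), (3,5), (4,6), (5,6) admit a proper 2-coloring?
No (odd cycle of length 3: 2 -> 1 -> 6 -> 2)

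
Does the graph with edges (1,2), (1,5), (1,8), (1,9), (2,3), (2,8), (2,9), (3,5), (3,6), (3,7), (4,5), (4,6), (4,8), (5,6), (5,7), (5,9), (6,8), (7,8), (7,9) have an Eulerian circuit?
No (2 vertices have odd degree: {4, 8}; Eulerian circuit requires 0)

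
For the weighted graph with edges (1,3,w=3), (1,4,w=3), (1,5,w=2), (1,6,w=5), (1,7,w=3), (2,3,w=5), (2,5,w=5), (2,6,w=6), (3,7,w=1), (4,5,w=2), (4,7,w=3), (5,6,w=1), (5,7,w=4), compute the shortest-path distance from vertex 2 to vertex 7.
6 (path: 2 -> 3 -> 7; weights 5 + 1 = 6)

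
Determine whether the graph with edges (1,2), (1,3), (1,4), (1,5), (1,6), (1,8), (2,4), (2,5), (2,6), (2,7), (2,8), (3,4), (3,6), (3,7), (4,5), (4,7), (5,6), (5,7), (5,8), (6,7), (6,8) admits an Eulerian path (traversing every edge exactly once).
Yes (the graph is connected and exactly 2 vertices have odd degree: {4, 7}; any Eulerian path must start and end at those)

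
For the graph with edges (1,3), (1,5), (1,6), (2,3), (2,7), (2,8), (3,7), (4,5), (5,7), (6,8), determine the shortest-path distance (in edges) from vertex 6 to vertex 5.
2 (path: 6 -> 1 -> 5, 2 edges)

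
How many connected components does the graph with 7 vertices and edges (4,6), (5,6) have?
5 (components: {1}, {2}, {3}, {4, 5, 6}, {7})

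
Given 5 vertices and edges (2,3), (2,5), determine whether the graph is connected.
No, it has 3 components: {1}, {2, 3, 5}, {4}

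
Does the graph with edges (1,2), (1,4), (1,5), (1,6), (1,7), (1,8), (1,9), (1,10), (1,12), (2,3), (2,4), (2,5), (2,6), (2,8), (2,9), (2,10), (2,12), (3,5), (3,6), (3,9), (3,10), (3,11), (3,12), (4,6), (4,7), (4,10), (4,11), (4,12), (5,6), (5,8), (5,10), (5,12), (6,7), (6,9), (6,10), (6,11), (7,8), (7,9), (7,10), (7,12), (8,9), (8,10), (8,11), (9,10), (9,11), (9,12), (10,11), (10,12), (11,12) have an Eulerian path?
No (12 vertices have odd degree: {1, 2, 3, 4, 5, 6, 7, 8, 9, 10, 11, 12}; Eulerian path requires 0 or 2)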